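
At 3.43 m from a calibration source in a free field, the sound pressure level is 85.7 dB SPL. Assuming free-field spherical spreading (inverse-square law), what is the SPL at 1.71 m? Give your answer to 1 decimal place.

Free-field point source: level drops by 20·log₁₀ of the distance ratio.
ΔL = −20·log₁₀(1.71/3.43) = 6.05 dB, so L₂ = 85.7 + (6.05) = 91.7 dB SPL.

91.7 dB SPL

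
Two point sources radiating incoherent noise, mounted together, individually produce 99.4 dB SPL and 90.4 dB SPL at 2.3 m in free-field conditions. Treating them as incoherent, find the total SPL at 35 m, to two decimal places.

Combined at 2.3 m: 10·log₁₀(10^(99.4/10)+10^(90.4/10)) = 99.915 dB SPL.
Then apply −20·log₁₀(35/2.3) = -23.647 dB → 76.27 dB SPL.

76.27 dB SPL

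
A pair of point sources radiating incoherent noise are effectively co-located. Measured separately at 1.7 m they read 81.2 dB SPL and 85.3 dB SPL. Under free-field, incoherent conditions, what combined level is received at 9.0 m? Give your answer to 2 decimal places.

Combined at 1.7 m: 10·log₁₀(10^(81.2/10)+10^(85.3/10)) = 86.727 dB SPL.
Then apply −20·log₁₀(9.0/1.7) = -14.476 dB → 72.25 dB SPL.

72.25 dB SPL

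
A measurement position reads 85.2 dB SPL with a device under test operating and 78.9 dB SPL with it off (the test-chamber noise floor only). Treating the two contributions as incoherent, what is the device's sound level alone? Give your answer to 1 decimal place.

84.0 dB SPL

Subtract intensities: L_src = 10·log₁₀(10^(L_total/10) − 10^(L_bg/10)).
L_src = 10·log₁₀(10^(85.2/10) − 10^(78.9/10)) = 10·log₁₀(253500000) = 84.0 dB SPL.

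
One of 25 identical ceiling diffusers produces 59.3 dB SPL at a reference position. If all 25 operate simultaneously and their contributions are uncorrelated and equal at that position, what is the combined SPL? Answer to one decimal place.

25 equal incoherent sources raise the level by 10·log₁₀(25) = 13.98 dB.
L_total = 59.3 + 13.98 = 73.3 dB SPL.

73.3 dB SPL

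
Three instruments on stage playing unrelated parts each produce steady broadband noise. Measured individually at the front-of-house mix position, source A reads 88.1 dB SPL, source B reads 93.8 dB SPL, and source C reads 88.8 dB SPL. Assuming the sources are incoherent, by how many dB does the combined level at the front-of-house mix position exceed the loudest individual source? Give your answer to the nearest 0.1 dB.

2.0 dB

Incoherent sources sum as intensities:
L_total = 10·log₁₀(10^(88.1/10) + 10^(93.8/10) + 10^(88.8/10)) = 95.80 dB SPL.
Excess over the loudest (93.8 dB): 95.80 − 93.8 = 2.0 dB.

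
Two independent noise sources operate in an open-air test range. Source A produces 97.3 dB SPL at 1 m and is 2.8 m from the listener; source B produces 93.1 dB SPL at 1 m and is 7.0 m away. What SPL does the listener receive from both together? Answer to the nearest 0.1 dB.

88.6 dB SPL

At the listener: L_A = 97.3 − 20·log₁₀(2.8) = 88.36 dB; L_B = 93.1 − 20·log₁₀(7.0) = 76.20 dB.
Combined: 10·log₁₀(10^(88.36/10)+10^(76.20/10)) = 88.6 dB SPL.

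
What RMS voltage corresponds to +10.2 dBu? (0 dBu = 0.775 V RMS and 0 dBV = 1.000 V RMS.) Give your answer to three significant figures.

2.51 V

V = 0.775 V × 10^(+10.2/20).
= 0.775 × 3.236 = 2.51 V.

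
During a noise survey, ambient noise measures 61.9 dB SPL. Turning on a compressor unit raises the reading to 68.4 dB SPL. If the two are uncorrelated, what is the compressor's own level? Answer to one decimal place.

Subtract intensities: L_src = 10·log₁₀(10^(L_total/10) − 10^(L_bg/10)).
L_src = 10·log₁₀(10^(68.4/10) − 10^(61.9/10)) = 10·log₁₀(5369000) = 67.3 dB SPL.

67.3 dB SPL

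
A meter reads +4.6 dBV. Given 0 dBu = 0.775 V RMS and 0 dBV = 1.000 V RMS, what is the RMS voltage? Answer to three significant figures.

1.70 V

V = 1.000 V × 10^(+4.6/20).
= 1.000 × 1.698 = 1.70 V.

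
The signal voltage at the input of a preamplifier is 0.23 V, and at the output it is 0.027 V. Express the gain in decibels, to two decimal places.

For a voltage ratio, dB = 20·log₁₀(V₂/V₁).
20·log₁₀(0.027/0.23) = 20·log₁₀(0.1174) = -18.61 dB.

-18.61 dB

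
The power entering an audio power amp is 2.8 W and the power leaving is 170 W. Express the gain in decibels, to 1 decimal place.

Power ratio → dB uses the 10·log₁₀ form:
10·log₁₀(170/2.8) = 10·log₁₀(60.71) = 17.8 dB.

17.8 dB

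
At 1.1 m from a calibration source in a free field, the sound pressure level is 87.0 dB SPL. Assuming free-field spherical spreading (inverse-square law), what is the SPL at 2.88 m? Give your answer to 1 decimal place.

78.6 dB SPL

For a point source in a free field, ΔL = −20·log₁₀(d₂/d₁).
ΔL = −20·log₁₀(2.88/1.1) = -8.36 dB, so L₂ = 87.0 + (-8.36) = 78.6 dB SPL.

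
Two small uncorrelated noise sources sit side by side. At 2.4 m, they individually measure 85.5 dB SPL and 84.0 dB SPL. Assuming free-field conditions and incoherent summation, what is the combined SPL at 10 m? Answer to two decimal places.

Combined at 2.4 m: 10·log₁₀(10^(85.5/10)+10^(84.0/10)) = 87.825 dB SPL.
Then apply −20·log₁₀(10/2.4) = -12.396 dB → 75.43 dB SPL.

75.43 dB SPL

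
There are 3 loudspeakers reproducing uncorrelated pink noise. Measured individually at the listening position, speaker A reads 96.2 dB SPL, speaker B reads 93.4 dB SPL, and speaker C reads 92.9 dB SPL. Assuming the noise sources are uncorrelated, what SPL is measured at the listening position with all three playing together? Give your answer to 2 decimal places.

99.19 dB SPL

Uncorrelated sources add in intensity (power), not in dB.
L_total = 10·log₁₀(10^(96.2/10) + 10^(93.4/10) + 10^(92.9/10)) = 10·log₁₀(8306000000) = 99.19 dB SPL.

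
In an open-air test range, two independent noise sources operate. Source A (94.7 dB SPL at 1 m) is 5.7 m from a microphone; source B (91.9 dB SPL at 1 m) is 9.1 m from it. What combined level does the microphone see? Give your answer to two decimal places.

80.40 dB SPL

At the listener: L_A = 94.7 − 20·log₁₀(5.7) = 79.583 dB; L_B = 91.9 − 20·log₁₀(9.1) = 72.719 dB.
Combined: 10·log₁₀(10^(79.583/10)+10^(72.719/10)) = 80.40 dB SPL.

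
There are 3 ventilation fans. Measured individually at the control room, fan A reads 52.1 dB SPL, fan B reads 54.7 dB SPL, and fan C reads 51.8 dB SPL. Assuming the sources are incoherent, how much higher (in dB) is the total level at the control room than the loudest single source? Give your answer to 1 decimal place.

Uncorrelated sources add in intensity (power), not in dB.
L_total = 10·log₁₀(10^(52.1/10) + 10^(54.7/10) + 10^(51.8/10)) = 57.84 dB SPL.
Excess over the loudest (54.7 dB): 57.84 − 54.7 = 3.1 dB.

3.1 dB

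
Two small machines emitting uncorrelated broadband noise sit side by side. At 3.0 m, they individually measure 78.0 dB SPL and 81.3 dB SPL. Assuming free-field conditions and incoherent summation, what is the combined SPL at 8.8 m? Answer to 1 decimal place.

Combined at 3.0 m: 10·log₁₀(10^(78.0/10)+10^(81.3/10)) = 82.97 dB SPL.
Then apply −20·log₁₀(8.8/3.0) = -9.35 dB → 73.6 dB SPL.

73.6 dB SPL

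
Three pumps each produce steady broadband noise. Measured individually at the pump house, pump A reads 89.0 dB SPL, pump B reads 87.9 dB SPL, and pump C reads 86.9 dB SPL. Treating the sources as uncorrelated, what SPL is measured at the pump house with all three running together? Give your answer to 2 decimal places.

Add the sources as powers (linear), then convert back to dB:
L_total = 10·log₁₀(10^(89.0/10) + 10^(87.9/10) + 10^(86.9/10)) = 10·log₁₀(1901000000) = 92.79 dB SPL.

92.79 dB SPL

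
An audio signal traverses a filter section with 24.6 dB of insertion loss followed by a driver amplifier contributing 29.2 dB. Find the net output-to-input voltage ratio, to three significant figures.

1.70

Net gain = (−24.6) + 29.2 = 4.6 dB.
Voltage ratio = 10^(4.6/20) = 1.70.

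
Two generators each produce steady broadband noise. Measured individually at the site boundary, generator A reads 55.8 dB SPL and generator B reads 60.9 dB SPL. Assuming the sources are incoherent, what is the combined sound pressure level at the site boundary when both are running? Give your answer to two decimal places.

Add the sources as powers (linear), then convert back to dB:
L_total = 10·log₁₀(10^(55.8/10) + 10^(60.9/10)) = 10·log₁₀(1610000) = 62.07 dB SPL.

62.07 dB SPL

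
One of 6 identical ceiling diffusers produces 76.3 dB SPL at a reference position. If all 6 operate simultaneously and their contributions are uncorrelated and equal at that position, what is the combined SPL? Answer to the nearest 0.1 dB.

6 equal incoherent sources raise the level by 10·log₁₀(6) = 7.78 dB.
L_total = 76.3 + 7.78 = 84.1 dB SPL.

84.1 dB SPL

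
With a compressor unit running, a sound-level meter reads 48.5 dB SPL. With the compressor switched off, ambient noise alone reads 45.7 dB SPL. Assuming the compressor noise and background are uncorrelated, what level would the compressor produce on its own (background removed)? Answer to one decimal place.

45.3 dB SPL

Background correction is a power subtraction:
L_src = 10·log₁₀(10^(48.5/10) − 10^(45.7/10)) = 10·log₁₀(33640) = 45.3 dB SPL.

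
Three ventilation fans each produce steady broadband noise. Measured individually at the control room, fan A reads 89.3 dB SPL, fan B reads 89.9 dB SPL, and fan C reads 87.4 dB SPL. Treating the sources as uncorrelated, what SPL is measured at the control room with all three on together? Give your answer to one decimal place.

Add the sources as powers (linear), then convert back to dB:
L_total = 10·log₁₀(10^(89.3/10) + 10^(89.9/10) + 10^(87.4/10)) = 10·log₁₀(2378000000) = 93.8 dB SPL.

93.8 dB SPL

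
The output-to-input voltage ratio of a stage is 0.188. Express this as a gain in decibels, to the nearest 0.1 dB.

-14.5 dB

For a voltage ratio, dB = 20·log₁₀(V₂/V₁).
20·log₁₀(0.188) = -14.5 dB.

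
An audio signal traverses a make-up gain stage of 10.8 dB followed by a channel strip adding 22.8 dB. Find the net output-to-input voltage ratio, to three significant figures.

Net gain = 10.8 + 22.8 = 33.6 dB.
Voltage ratio = 10^(33.6/20) = 47.9.

47.9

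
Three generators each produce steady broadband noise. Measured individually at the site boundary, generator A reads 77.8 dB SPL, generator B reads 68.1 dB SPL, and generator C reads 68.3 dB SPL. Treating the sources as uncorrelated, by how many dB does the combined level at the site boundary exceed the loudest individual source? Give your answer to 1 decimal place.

0.9 dB

Uncorrelated sources add in intensity (power), not in dB.
L_total = 10·log₁₀(10^(77.8/10) + 10^(68.1/10) + 10^(68.3/10)) = 78.66 dB SPL.
Excess over the loudest (77.8 dB): 78.66 − 77.8 = 0.9 dB.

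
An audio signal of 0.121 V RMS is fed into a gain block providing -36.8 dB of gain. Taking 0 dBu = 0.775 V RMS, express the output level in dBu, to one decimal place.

Input level: 20·log₁₀(0.121/0.775) = -16.13 dBu.
Output: -16.13 − 36.8 = -52.9 dBu.

-52.9 dBu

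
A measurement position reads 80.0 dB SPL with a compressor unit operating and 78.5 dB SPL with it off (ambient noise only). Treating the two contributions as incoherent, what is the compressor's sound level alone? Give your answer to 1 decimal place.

Remove the background by subtracting linear intensities:
L_src = 10·log₁₀(10^(80.0/10) − 10^(78.5/10)) = 10·log₁₀(29210000) = 74.7 dB SPL.

74.7 dB SPL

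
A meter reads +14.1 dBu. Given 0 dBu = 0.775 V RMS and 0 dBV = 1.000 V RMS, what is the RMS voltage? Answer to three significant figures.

3.93 V

V = 0.775 V × 10^(+14.1/20).
= 0.775 × 5.070 = 3.93 V.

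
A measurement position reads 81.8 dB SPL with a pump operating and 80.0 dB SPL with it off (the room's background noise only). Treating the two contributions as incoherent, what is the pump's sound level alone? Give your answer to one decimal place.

Subtract intensities: L_src = 10·log₁₀(10^(L_total/10) − 10^(L_bg/10)).
L_src = 10·log₁₀(10^(81.8/10) − 10^(80.0/10)) = 10·log₁₀(51360000) = 77.1 dB SPL.

77.1 dB SPL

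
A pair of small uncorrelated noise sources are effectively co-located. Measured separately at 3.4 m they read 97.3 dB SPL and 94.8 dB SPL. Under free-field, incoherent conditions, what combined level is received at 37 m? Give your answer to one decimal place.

Combined at 3.4 m: 10·log₁₀(10^(97.3/10)+10^(94.8/10)) = 99.24 dB SPL.
Then apply −20·log₁₀(37/3.4) = -20.73 dB → 78.5 dB SPL.

78.5 dB SPL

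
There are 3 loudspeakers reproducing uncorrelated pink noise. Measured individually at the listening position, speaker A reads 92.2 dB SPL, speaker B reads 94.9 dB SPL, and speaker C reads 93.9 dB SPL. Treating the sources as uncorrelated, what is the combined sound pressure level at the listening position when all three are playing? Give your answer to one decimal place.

Incoherent sources sum as intensities:
L_total = 10·log₁₀(10^(92.2/10) + 10^(94.9/10) + 10^(93.9/10)) = 10·log₁₀(7205000000) = 98.6 dB SPL.

98.6 dB SPL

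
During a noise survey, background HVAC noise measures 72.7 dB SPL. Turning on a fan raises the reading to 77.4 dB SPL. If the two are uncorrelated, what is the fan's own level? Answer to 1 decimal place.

Subtract intensities: L_src = 10·log₁₀(10^(L_total/10) − 10^(L_bg/10)).
L_src = 10·log₁₀(10^(77.4/10) − 10^(72.7/10)) = 10·log₁₀(36330000) = 75.6 dB SPL.

75.6 dB SPL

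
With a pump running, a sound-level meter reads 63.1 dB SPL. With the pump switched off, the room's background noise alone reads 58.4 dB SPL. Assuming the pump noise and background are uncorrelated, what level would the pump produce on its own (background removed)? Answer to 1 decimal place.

Background correction is a power subtraction:
L_src = 10·log₁₀(10^(63.1/10) − 10^(58.4/10)) = 10·log₁₀(1350000) = 61.3 dB SPL.

61.3 dB SPL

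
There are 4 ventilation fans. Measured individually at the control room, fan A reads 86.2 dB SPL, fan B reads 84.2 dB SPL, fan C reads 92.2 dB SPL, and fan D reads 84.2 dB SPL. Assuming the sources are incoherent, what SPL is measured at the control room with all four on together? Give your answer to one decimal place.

94.2 dB SPL

Incoherent sources sum as intensities:
L_total = 10·log₁₀(10^(86.2/10) + 10^(84.2/10) + 10^(92.2/10) + 10^(84.2/10)) = 10·log₁₀(2603000000) = 94.2 dB SPL.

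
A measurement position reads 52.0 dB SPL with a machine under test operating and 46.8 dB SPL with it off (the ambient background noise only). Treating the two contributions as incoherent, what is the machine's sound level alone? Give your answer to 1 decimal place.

50.4 dB SPL

Subtract intensities: L_src = 10·log₁₀(10^(L_total/10) − 10^(L_bg/10)).
L_src = 10·log₁₀(10^(52.0/10) − 10^(46.8/10)) = 10·log₁₀(110600) = 50.4 dB SPL.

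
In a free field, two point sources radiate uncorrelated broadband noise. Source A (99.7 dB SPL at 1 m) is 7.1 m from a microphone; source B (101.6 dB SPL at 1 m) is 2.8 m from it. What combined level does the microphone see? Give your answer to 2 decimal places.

At the listener: L_A = 99.7 − 20·log₁₀(7.1) = 82.675 dB; L_B = 101.6 − 20·log₁₀(2.8) = 92.657 dB.
Combined: 10·log₁₀(10^(82.675/10)+10^(92.657/10)) = 93.07 dB SPL.

93.07 dB SPL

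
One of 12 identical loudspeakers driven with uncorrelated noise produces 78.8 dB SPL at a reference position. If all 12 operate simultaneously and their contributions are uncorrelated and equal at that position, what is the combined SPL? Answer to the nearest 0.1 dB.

89.6 dB SPL

12 equal incoherent sources raise the level by 10·log₁₀(12) = 10.79 dB.
L_total = 78.8 + 10.79 = 89.6 dB SPL.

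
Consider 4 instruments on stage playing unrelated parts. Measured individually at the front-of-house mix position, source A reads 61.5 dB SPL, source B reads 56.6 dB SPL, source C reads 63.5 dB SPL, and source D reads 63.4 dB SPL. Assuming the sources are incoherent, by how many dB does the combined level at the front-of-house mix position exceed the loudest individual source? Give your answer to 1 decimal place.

4.5 dB

Add the sources as powers (linear), then convert back to dB:
L_total = 10·log₁₀(10^(61.5/10) + 10^(56.6/10) + 10^(63.5/10) + 10^(63.4/10)) = 67.99 dB SPL.
Excess over the loudest (63.5 dB): 67.99 − 63.5 = 4.5 dB.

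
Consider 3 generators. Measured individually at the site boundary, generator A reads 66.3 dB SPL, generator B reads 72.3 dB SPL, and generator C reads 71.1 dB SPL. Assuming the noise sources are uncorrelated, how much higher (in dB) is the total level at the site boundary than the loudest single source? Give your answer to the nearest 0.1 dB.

3.0 dB

Add the sources as powers (linear), then convert back to dB:
L_total = 10·log₁₀(10^(66.3/10) + 10^(72.3/10) + 10^(71.1/10)) = 75.33 dB SPL.
Excess over the loudest (72.3 dB): 75.33 − 72.3 = 3.0 dB.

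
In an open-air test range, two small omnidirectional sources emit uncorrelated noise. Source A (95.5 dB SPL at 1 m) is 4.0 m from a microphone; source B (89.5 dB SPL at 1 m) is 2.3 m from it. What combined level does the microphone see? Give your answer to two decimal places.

85.91 dB SPL

At the listener: L_A = 95.5 − 20·log₁₀(4.0) = 83.459 dB; L_B = 89.5 − 20·log₁₀(2.3) = 82.265 dB.
Combined: 10·log₁₀(10^(83.459/10)+10^(82.265/10)) = 85.91 dB SPL.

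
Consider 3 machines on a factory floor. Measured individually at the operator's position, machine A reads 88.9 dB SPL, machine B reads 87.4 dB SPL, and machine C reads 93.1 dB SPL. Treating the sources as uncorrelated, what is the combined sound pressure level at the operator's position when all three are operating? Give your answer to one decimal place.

95.3 dB SPL

Add the sources as powers (linear), then convert back to dB:
L_total = 10·log₁₀(10^(88.9/10) + 10^(87.4/10) + 10^(93.1/10)) = 10·log₁₀(3368000000) = 95.3 dB SPL.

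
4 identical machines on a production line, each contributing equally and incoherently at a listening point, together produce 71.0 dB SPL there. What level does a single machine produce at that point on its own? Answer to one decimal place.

65.0 dB SPL

4 equal incoherent sources add 10·log₁₀(4) = 6.02 dB over one source.
L_one = 71.0 − 6.02 = 65.0 dB SPL.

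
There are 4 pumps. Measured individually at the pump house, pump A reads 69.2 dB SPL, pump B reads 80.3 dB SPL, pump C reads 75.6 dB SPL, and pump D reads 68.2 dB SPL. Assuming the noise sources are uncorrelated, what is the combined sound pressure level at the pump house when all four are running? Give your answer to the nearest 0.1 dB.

Incoherent sources sum as intensities:
L_total = 10·log₁₀(10^(69.2/10) + 10^(80.3/10) + 10^(75.6/10) + 10^(68.2/10)) = 10·log₁₀(158400000) = 82.0 dB SPL.

82.0 dB SPL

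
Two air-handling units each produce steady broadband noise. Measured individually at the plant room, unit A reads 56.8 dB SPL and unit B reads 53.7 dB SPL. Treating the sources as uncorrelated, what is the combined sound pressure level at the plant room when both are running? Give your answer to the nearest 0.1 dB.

58.5 dB SPL

Uncorrelated sources add in intensity (power), not in dB.
L_total = 10·log₁₀(10^(56.8/10) + 10^(53.7/10)) = 10·log₁₀(713100) = 58.5 dB SPL.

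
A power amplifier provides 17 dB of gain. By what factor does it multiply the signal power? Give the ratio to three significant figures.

Power ratio = 10^(dB/10).
10^(17/10) = 10^(1.700) = 50.1.

50.1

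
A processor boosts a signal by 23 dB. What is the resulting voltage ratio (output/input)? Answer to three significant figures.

14.1

Voltage ratio = 10^(dB/20).
10^(23/20) = 10^(1.150) = 14.1.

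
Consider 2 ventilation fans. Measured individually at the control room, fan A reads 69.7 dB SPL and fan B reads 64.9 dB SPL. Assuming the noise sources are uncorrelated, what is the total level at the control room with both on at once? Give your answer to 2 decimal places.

Add the sources as powers (linear), then convert back to dB:
L_total = 10·log₁₀(10^(69.7/10) + 10^(64.9/10)) = 10·log₁₀(12420000) = 70.94 dB SPL.

70.94 dB SPL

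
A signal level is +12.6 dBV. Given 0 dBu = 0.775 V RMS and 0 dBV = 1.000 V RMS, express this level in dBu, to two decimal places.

The offset between the scales is 20·log₁₀(0.775/1.000) = −2.214 dB.
So dBu = +12.6 + 2.214 = +14.81 dBu.

+14.81 dBu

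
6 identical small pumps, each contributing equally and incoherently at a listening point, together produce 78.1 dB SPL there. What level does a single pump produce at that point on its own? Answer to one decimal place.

70.3 dB SPL

6 equal incoherent sources add 10·log₁₀(6) = 7.78 dB over one source.
L_one = 78.1 − 7.78 = 70.3 dB SPL.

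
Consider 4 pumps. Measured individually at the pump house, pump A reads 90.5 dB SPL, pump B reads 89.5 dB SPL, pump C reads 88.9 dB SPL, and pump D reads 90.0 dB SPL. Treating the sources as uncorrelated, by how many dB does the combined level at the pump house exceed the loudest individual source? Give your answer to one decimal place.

Uncorrelated sources add in intensity (power), not in dB.
L_total = 10·log₁₀(10^(90.5/10) + 10^(89.5/10) + 10^(88.9/10) + 10^(90.0/10)) = 95.79 dB SPL.
Excess over the loudest (90.5 dB): 95.79 − 90.5 = 5.3 dB.

5.3 dB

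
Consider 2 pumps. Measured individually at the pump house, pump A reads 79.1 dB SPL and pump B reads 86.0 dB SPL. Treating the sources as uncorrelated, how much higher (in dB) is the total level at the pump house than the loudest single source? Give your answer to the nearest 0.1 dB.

0.8 dB

Uncorrelated sources add in intensity (power), not in dB.
L_total = 10·log₁₀(10^(79.1/10) + 10^(86.0/10)) = 86.81 dB SPL.
Excess over the loudest (86.0 dB): 86.81 − 86.0 = 0.8 dB.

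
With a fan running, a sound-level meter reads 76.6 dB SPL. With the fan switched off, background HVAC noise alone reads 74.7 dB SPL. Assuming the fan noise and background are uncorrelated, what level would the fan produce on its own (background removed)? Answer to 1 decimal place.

Background correction is a power subtraction:
L_src = 10·log₁₀(10^(76.6/10) − 10^(74.7/10)) = 10·log₁₀(16200000) = 72.1 dB SPL.

72.1 dB SPL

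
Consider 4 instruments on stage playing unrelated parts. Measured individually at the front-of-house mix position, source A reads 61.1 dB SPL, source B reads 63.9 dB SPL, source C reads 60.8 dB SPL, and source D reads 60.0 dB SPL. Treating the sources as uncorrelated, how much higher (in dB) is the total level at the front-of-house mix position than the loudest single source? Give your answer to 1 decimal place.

3.8 dB

Add the sources as powers (linear), then convert back to dB:
L_total = 10·log₁₀(10^(61.1/10) + 10^(63.9/10) + 10^(60.8/10) + 10^(60.0/10)) = 67.74 dB SPL.
Excess over the loudest (63.9 dB): 67.74 − 63.9 = 3.8 dB.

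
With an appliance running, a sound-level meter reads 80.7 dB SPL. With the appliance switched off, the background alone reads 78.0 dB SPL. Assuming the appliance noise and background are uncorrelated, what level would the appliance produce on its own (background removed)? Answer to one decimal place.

77.4 dB SPL

Background correction is a power subtraction:
L_src = 10·log₁₀(10^(80.7/10) − 10^(78.0/10)) = 10·log₁₀(54390000) = 77.4 dB SPL.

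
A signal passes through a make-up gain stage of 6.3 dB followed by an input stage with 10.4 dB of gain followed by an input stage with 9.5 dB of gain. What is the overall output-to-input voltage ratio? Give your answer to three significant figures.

Net gain = 6.3 + 10.4 + 9.5 = 26.2 dB.
Voltage ratio = 10^(26.2/20) = 20.4.

20.4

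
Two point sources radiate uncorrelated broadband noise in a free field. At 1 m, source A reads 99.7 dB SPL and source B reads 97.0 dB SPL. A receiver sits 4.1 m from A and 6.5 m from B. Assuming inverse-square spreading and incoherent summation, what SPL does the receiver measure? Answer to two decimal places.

At the listener: L_A = 99.7 − 20·log₁₀(4.1) = 87.444 dB; L_B = 97.0 − 20·log₁₀(6.5) = 80.742 dB.
Combined: 10·log₁₀(10^(87.444/10)+10^(80.742/10)) = 88.29 dB SPL.

88.29 dB SPL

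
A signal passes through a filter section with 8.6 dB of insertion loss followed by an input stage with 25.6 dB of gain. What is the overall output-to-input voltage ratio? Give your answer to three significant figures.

7.08

Net gain = (−8.6) + 25.6 = 17.0 dB.
Voltage ratio = 10^(17.0/20) = 7.08.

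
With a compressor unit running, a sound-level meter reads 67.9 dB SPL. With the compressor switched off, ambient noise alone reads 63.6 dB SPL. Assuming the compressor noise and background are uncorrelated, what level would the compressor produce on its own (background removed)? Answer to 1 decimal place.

65.9 dB SPL

Remove the background by subtracting linear intensities:
L_src = 10·log₁₀(10^(67.9/10) − 10^(63.6/10)) = 10·log₁₀(3875000) = 65.9 dB SPL.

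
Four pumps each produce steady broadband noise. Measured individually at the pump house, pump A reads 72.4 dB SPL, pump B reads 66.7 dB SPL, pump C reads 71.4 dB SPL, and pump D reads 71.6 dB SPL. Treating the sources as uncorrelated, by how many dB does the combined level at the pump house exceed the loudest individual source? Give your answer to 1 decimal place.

Incoherent sources sum as intensities:
L_total = 10·log₁₀(10^(72.4/10) + 10^(66.7/10) + 10^(71.4/10) + 10^(71.6/10)) = 77.02 dB SPL.
Excess over the loudest (72.4 dB): 77.02 − 72.4 = 4.6 dB.

4.6 dB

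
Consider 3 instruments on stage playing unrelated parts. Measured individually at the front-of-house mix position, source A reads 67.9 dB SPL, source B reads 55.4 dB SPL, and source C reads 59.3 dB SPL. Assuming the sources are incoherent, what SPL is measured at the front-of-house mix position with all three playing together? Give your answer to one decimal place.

68.7 dB SPL

Uncorrelated sources add in intensity (power), not in dB.
L_total = 10·log₁₀(10^(67.9/10) + 10^(55.4/10) + 10^(59.3/10)) = 10·log₁₀(7364000) = 68.7 dB SPL.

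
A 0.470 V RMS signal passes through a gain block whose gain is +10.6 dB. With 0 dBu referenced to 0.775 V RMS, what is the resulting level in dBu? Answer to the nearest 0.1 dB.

+6.3 dBu

Input level: 20·log₁₀(0.470/0.775) = -4.34 dBu.
Output: -4.34 + 10.6 = +6.3 dBu.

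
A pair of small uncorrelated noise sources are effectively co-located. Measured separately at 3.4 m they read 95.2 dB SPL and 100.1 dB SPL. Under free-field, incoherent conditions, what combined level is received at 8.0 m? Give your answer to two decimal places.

93.89 dB SPL

Combined at 3.4 m: 10·log₁₀(10^(95.2/10)+10^(100.1/10)) = 101.318 dB SPL.
Then apply −20·log₁₀(8.0/3.4) = -7.432 dB → 93.89 dB SPL.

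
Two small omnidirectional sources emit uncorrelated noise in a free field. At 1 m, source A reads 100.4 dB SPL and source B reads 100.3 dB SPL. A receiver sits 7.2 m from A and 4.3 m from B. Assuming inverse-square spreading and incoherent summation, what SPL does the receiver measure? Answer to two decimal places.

88.98 dB SPL

At the listener: L_A = 100.4 − 20·log₁₀(7.2) = 83.253 dB; L_B = 100.3 − 20·log₁₀(4.3) = 87.631 dB.
Combined: 10·log₁₀(10^(83.253/10)+10^(87.631/10)) = 88.98 dB SPL.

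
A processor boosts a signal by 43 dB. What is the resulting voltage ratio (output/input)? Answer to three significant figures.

Voltage ratio = 10^(dB/20).
10^(43/20) = 10^(2.150) = 141.

141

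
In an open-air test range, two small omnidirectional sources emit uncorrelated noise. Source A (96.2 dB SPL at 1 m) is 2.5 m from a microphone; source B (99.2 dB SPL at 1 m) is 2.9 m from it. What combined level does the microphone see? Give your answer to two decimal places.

At the listener: L_A = 96.2 − 20·log₁₀(2.5) = 88.241 dB; L_B = 99.2 − 20·log₁₀(2.9) = 89.952 dB.
Combined: 10·log₁₀(10^(88.241/10)+10^(89.952/10)) = 92.19 dB SPL.

92.19 dB SPL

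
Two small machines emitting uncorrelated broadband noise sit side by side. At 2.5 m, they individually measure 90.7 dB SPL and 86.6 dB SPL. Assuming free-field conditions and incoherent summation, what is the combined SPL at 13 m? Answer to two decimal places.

Combined at 2.5 m: 10·log₁₀(10^(90.7/10)+10^(86.6/10)) = 92.127 dB SPL.
Then apply −20·log₁₀(13/2.5) = -14.320 dB → 77.81 dB SPL.

77.81 dB SPL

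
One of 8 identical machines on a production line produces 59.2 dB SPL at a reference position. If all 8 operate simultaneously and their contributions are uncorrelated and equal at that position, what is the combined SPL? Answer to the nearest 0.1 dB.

68.2 dB SPL

8 equal incoherent sources raise the level by 10·log₁₀(8) = 9.03 dB.
L_total = 59.2 + 9.03 = 68.2 dB SPL.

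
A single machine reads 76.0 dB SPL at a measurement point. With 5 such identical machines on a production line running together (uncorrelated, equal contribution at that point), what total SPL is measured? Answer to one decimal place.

5 equal incoherent sources raise the level by 10·log₁₀(5) = 6.99 dB.
L_total = 76.0 + 6.99 = 83.0 dB SPL.

83.0 dB SPL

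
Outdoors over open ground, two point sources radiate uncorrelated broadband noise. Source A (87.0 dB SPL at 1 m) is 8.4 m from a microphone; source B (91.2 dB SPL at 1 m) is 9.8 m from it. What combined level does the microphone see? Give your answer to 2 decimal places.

At the listener: L_A = 87.0 − 20·log₁₀(8.4) = 68.514 dB; L_B = 91.2 − 20·log₁₀(9.8) = 71.375 dB.
Combined: 10·log₁₀(10^(68.514/10)+10^(71.375/10)) = 73.19 dB SPL.

73.19 dB SPL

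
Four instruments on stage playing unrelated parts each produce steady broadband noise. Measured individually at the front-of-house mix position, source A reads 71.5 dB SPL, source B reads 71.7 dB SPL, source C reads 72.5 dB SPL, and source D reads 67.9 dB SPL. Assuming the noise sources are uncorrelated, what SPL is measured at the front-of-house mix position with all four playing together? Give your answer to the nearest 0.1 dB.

77.2 dB SPL

Uncorrelated sources add in intensity (power), not in dB.
L_total = 10·log₁₀(10^(71.5/10) + 10^(71.7/10) + 10^(72.5/10) + 10^(67.9/10)) = 10·log₁₀(52870000) = 77.2 dB SPL.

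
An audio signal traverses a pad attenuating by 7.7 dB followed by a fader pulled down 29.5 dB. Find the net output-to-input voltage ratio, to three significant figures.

Net gain = (−7.7) + (−29.5) = -37.2 dB.
Voltage ratio = 10^(-37.2/20) = 0.0138.

0.0138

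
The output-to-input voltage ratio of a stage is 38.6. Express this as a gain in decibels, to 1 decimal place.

Voltage is an amplitude quantity, so gain = 20·log₁₀(V_out/V_in).
20·log₁₀(38.6) = 31.7 dB.

31.7 dB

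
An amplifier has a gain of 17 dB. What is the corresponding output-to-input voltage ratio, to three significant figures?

7.08

Voltage ratio = 10^(dB/20).
10^(17/20) = 10^(0.8500) = 7.08.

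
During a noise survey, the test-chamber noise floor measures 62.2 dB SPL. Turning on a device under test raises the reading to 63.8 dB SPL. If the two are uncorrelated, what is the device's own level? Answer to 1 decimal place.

58.7 dB SPL

Remove the background by subtracting linear intensities:
L_src = 10·log₁₀(10^(63.8/10) − 10^(62.2/10)) = 10·log₁₀(739200) = 58.7 dB SPL.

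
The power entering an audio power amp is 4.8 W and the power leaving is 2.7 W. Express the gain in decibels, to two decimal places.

-2.50 dB

For a power ratio, dB = 10·log₁₀(P₂/P₁).
10·log₁₀(2.7/4.8) = 10·log₁₀(0.5625) = -2.50 dB.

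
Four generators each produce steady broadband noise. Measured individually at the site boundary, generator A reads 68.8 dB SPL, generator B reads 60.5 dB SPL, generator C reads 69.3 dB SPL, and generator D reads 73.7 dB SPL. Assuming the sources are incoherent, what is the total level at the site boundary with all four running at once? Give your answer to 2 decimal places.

Incoherent sources sum as intensities:
L_total = 10·log₁₀(10^(68.8/10) + 10^(60.5/10) + 10^(69.3/10) + 10^(73.7/10)) = 10·log₁₀(40660000) = 76.09 dB SPL.

76.09 dB SPL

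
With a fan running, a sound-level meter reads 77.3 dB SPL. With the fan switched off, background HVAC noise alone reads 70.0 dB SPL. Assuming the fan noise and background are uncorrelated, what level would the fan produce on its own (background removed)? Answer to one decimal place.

76.4 dB SPL

Background correction is a power subtraction:
L_src = 10·log₁₀(10^(77.3/10) − 10^(70.0/10)) = 10·log₁₀(43700000) = 76.4 dB SPL.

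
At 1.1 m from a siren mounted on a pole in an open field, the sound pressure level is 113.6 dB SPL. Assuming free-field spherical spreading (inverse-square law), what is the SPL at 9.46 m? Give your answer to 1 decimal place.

94.9 dB SPL

Free-field point source: level drops by 20·log₁₀ of the distance ratio.
ΔL = −20·log₁₀(9.46/1.1) = -18.69 dB, so L₂ = 113.6 + (-18.69) = 94.9 dB SPL.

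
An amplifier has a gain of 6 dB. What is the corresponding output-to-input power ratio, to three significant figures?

Power ratio = 10^(dB/10).
10^(6/10) = 10^(0.6000) = 3.98.

3.98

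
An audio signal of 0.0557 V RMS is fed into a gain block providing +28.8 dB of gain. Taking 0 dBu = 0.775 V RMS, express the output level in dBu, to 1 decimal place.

+5.9 dBu

Input level: 20·log₁₀(0.0557/0.775) = -22.87 dBu.
Output: -22.87 + 28.8 = +5.9 dBu.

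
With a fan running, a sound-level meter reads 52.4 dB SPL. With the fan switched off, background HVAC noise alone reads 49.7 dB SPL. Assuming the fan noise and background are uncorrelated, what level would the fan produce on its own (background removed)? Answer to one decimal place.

49.1 dB SPL

Remove the background by subtracting linear intensities:
L_src = 10·log₁₀(10^(52.4/10) − 10^(49.7/10)) = 10·log₁₀(80450) = 49.1 dB SPL.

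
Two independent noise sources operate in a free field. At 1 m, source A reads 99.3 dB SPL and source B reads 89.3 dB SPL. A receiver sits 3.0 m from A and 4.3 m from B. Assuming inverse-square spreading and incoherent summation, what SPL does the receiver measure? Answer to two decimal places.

At the listener: L_A = 99.3 − 20·log₁₀(3.0) = 89.758 dB; L_B = 89.3 − 20·log₁₀(4.3) = 76.631 dB.
Combined: 10·log₁₀(10^(89.758/10)+10^(76.631/10)) = 89.96 dB SPL.

89.96 dB SPL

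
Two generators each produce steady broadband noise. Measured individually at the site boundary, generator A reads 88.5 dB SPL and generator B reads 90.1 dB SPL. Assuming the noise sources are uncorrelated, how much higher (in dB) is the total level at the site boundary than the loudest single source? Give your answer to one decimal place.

2.3 dB

Add the sources as powers (linear), then convert back to dB:
L_total = 10·log₁₀(10^(88.5/10) + 10^(90.1/10)) = 92.38 dB SPL.
Excess over the loudest (90.1 dB): 92.38 − 90.1 = 2.3 dB.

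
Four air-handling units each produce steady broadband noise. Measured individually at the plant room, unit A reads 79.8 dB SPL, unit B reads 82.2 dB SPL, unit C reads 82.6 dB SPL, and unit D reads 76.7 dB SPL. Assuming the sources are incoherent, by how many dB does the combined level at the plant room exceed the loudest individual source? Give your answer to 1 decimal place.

Add the sources as powers (linear), then convert back to dB:
L_total = 10·log₁₀(10^(79.8/10) + 10^(82.2/10) + 10^(82.6/10) + 10^(76.7/10)) = 86.90 dB SPL.
Excess over the loudest (82.6 dB): 86.90 − 82.6 = 4.3 dB.

4.3 dB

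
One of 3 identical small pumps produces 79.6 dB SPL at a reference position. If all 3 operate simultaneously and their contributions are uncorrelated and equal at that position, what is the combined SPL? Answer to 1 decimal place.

3 equal incoherent sources raise the level by 10·log₁₀(3) = 4.77 dB.
L_total = 79.6 + 4.77 = 84.4 dB SPL.

84.4 dB SPL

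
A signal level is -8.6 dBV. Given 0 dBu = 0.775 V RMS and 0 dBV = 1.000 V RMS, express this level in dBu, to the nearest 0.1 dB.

The offset between the scales is 20·log₁₀(0.775/1.000) = −2.214 dB.
So dBu = -8.6 + 2.214 = -6.4 dBu.

-6.4 dBu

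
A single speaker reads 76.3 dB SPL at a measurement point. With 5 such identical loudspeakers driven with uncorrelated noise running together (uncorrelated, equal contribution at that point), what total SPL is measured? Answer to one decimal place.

83.3 dB SPL

5 equal incoherent sources raise the level by 10·log₁₀(5) = 6.99 dB.
L_total = 76.3 + 6.99 = 83.3 dB SPL.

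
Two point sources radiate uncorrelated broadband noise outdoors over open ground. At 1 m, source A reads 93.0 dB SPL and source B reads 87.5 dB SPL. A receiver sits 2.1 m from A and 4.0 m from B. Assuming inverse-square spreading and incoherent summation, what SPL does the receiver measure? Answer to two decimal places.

At the listener: L_A = 93.0 − 20·log₁₀(2.1) = 86.556 dB; L_B = 87.5 − 20·log₁₀(4.0) = 75.459 dB.
Combined: 10·log₁₀(10^(86.556/10)+10^(75.459/10)) = 86.88 dB SPL.

86.88 dB SPL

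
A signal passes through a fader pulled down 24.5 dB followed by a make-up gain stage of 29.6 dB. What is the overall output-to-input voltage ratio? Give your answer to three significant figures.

1.80

Net gain = (−24.5) + 29.6 = 5.1 dB.
Voltage ratio = 10^(5.1/20) = 1.80.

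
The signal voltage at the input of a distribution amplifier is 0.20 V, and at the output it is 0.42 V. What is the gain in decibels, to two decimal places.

For a voltage ratio, dB = 20·log₁₀(V₂/V₁).
20·log₁₀(0.42/0.20) = 20·log₁₀(2.100) = 6.44 dB.

6.44 dB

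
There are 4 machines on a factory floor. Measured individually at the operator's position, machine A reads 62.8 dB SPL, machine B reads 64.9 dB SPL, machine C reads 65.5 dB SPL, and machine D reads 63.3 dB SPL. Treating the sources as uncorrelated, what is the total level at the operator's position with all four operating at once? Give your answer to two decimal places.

70.29 dB SPL

Incoherent sources sum as intensities:
L_total = 10·log₁₀(10^(62.8/10) + 10^(64.9/10) + 10^(65.5/10) + 10^(63.3/10)) = 10·log₁₀(10680000) = 70.29 dB SPL.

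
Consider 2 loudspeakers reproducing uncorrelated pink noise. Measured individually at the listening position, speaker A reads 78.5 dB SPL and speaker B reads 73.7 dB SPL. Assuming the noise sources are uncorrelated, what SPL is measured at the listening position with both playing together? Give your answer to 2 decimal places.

79.74 dB SPL

Add the sources as powers (linear), then convert back to dB:
L_total = 10·log₁₀(10^(78.5/10) + 10^(73.7/10)) = 10·log₁₀(94240000) = 79.74 dB SPL.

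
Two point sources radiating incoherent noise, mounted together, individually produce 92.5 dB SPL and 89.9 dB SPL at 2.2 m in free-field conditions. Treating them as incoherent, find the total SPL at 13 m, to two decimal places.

Combined at 2.2 m: 10·log₁₀(10^(92.5/10)+10^(89.9/10)) = 94.402 dB SPL.
Then apply −20·log₁₀(13/2.2) = -15.430 dB → 78.97 dB SPL.

78.97 dB SPL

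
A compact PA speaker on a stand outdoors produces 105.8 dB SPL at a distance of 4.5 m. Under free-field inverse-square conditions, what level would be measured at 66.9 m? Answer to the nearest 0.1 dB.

82.4 dB SPL

Free-field point source: level drops by 20·log₁₀ of the distance ratio.
ΔL = −20·log₁₀(66.9/4.5) = -23.44 dB, so L₂ = 105.8 + (-23.44) = 82.4 dB SPL.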